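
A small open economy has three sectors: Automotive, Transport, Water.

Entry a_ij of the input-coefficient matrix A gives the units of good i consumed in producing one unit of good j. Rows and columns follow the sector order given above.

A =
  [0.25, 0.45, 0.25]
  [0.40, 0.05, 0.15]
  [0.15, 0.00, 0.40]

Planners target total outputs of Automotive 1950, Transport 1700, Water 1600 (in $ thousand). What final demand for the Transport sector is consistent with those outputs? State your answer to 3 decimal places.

d_T = 595.000

I − A =
  [   0.75    -0.45    -0.25]
  [  -0.40     0.95    -0.15]
  [  -0.15     0.00     0.60]
d = (I − A) x:
  d_A = (+0.75)·1950 + (-0.45)·1700 + (-0.25)·1600 = 297.500
  d_T = (-0.40)·1950 + (+0.95)·1700 + (-0.15)·1600 = 595.000
  d_W = (-0.15)·1950 + (+0.00)·1700 + (+0.60)·1600 = 667.500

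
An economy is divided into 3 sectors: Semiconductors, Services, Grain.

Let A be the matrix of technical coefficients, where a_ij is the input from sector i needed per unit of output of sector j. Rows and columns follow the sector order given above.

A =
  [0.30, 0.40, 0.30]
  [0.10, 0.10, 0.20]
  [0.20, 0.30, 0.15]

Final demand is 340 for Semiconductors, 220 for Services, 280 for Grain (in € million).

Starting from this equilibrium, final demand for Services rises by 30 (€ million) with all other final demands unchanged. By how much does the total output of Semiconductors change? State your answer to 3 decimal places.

I − A =
  [   0.70    -0.40    -0.30]
  [  -0.10     0.90    -0.20]
  [  -0.20    -0.30     0.85]
Cofactors of I−A, C_ij = (−1)^(i+j)·(minor ij) (rows/columns in the sector order above):
  C_11 = (0.90)(0.85) − (-0.20)(-0.30) = 0.7050
  C_12 = −[(-0.10)(0.85) − (-0.20)(-0.20)] = 0.1250
  C_13 = (-0.10)(-0.30) − (0.90)(-0.20) = 0.2100
  C_21 = −[(-0.40)(0.85) − (-0.30)(-0.30)] = 0.4300
  C_22 = (0.70)(0.85) − (-0.30)(-0.20) = 0.5350
  C_23 = −[(0.70)(-0.30) − (-0.40)(-0.20)] = 0.2900
  C_31 = (-0.40)(-0.20) − (-0.30)(0.90) = 0.3500
  C_32 = −[(0.70)(-0.20) − (-0.30)(-0.10)] = 0.1700
  C_33 = (0.70)(0.90) − (-0.40)(-0.10) = 0.5900
det(I−A) = Σ_j (I−A)_1j·C_1j = (0.70)(0.7050) + (-0.40)(0.1250) + (-0.30)(0.2100) = 0.3805
adj(I−A) = Cᵀ =
  [ 0.7050   0.4300   0.3500]
  [ 0.1250   0.5350   0.1700]
  [ 0.2100   0.2900   0.5900]
(I − A)⁻¹ = adj(I−A) / det(I−A) ≈
  [   1.8528     1.1301     0.9198]
  [   0.3285     1.4060     0.4468]
  [   0.5519     0.7622     1.5506]
Δx = (I − A)⁻¹ Δd with Δd having +30 in the Services component and 0 elsewhere.
So Δx_1 = L_12 · (+30), where L_12 = adj(I−A)_12 / det(I−A) = 0.4300 / 0.3805.
Δx_1 = 0.4300 × (+30) / 0.3805 = 12.90 / 0.3805 ≈ 33.903.

Δx_1 = 33.903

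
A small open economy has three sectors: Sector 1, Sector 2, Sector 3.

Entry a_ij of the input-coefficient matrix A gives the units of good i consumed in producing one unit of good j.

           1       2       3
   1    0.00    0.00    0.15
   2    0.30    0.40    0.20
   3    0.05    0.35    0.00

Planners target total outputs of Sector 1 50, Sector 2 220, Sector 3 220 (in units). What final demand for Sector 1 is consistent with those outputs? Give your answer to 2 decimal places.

d_1 = 17.00

I − A =
  [   1.00     0.00    -0.15]
  [  -0.30     0.60    -0.20]
  [  -0.05    -0.35     1.00]
d = (I − A) x:
  d_1 = (+1.00)·50 + (+0.00)·220 + (-0.15)·220 = 17.00
  d_2 = (-0.30)·50 + (+0.60)·220 + (-0.20)·220 = 73.00
  d_3 = (-0.05)·50 + (-0.35)·220 + (+1.00)·220 = 140.50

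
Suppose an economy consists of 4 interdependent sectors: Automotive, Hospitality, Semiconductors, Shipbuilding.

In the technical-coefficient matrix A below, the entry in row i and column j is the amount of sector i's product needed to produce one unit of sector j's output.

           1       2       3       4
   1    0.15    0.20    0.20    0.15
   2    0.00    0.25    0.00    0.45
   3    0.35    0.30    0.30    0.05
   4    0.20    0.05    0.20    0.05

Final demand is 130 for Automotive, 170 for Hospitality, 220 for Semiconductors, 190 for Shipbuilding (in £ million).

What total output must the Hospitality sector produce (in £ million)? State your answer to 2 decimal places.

x_2 = 548.89

I − A =
  [   0.85    -0.20    -0.20    -0.15]
  [   0.00     0.75     0.00    -0.45]
  [  -0.35    -0.30     0.70    -0.05]
  [  -0.20    -0.05    -0.20     0.95]
Compute the cofactors C_ij = (−1)^(i+j)·(3×3 minor ij) of I−A; the adjugate is their transpose:
adj(I−A) = Cᵀ =
  [ 0.44850   0.20275   0.17850   0.17625]
  [ 0.09450   0.45675   0.09450   0.23625]
  [ 0.27600   0.30650   0.54600   0.21750]
  [ 0.15750   0.13125   0.15750   0.39375]
det(I−A) = Σ_j (I−A)_1j·C_1j = (0.85)(0.44850) + (-0.20)(0.09450) + (-0.20)(0.27600) + (-0.15)(0.15750) = 0.2835
(I − A)⁻¹ = adj(I−A) / det(I−A) ≈
  [   1.5820     0.7152     0.6296     0.6217]
  [   0.3333     1.6111     0.3333     0.8333]
  [   0.9735     1.0811     1.9259     0.7672]
  [   0.5556     0.4630     0.5556     1.3889]
x = (I − A)⁻¹ d = adj(I−A)·d / det(I−A), with det(I−A) = 0.2835:
  x_1 = (0.44850·130 + 0.20275·170 + 0.17850·220 + 0.17625·190) / 0.2835 = 165.53 / 0.2835 ≈ 583.88
  x_2 = (0.09450·130 + 0.45675·170 + 0.09450·220 + 0.23625·190) / 0.2835 = 155.61 / 0.2835 ≈ 548.89
  x_3 = (0.27600·130 + 0.30650·170 + 0.54600·220 + 0.21750·190) / 0.2835 = 249.43 / 0.2835 ≈ 879.82
  x_4 = (0.15750·130 + 0.13125·170 + 0.15750·220 + 0.39375·190) / 0.2835 = 152.25 / 0.2835 ≈ 537.04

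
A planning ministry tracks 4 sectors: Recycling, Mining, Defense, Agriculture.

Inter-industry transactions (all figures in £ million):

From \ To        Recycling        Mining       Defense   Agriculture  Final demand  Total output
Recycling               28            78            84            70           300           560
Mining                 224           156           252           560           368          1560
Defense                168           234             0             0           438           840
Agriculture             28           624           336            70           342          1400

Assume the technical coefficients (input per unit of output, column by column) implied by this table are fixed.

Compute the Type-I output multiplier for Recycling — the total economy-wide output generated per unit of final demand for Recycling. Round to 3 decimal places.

m_R = 3.432

Technical coefficients a_ij = z_ij / X_j:
  a_RR = 28/560 = 0.05, a_MR = 224/560 = 0.40, a_DR = 168/560 = 0.30, a_AR = 28/560 = 0.05
  a_RM = 78/1560 = 0.05, a_MM = 156/1560 = 0.10, a_DM = 234/1560 = 0.15, a_AM = 624/1560 = 0.40
  a_RD = 84/840 = 0.10, a_MD = 252/840 = 0.30, a_DD = 0/840 = 0.00, a_AD = 336/840 = 0.40
  a_RA = 70/1400 = 0.05, a_MA = 560/1400 = 0.40, a_DA = 0/1400 = 0.00, a_AA = 70/1400 = 0.05
I − A =
  [   0.95    -0.05    -0.10    -0.05]
  [  -0.40     0.90    -0.30    -0.40]
  [  -0.30    -0.15     1.00     0.00]
  [  -0.05    -0.40    -0.40     0.95]
Compute the cofactors C_ij = (−1)^(i+j)·(3×3 minor ij) of I−A; the adjugate is their transpose:
adj(I−A) = Cᵀ =
  [ 0.62825   0.08475   0.11575   0.06875]
  [ 0.53350   0.86550   0.47000   0.39250]
  [ 0.26850   0.15525   0.63000   0.07950]
  [ 0.37075   0.43425   0.46925   0.75475]
det(I−A) = Σ_j (I−A)_1j·C_1j = (0.95)(0.62825) + (-0.05)(0.53350) + (-0.10)(0.26850) + (-0.05)(0.37075) = 0.524775
(I − A)⁻¹ = adj(I−A) / det(I−A) ≈
  [   1.1972     0.1615     0.2206     0.1310]
  [   1.0166     1.6493     0.8956     0.7479]
  [   0.5116     0.2958     1.2005     0.1515]
  [   0.7065     0.8275     0.8942     1.4382]
The output multiplier for sector j is the column-j sum of the Leontief inverse (I − A)⁻¹ = adj(I−A) / det(I−A).
Column R of adj(I−A): (0.62825, 0.53350, 0.26850, 0.37075); det(I−A) = 0.524775.
m_R = (0.62825 + 0.53350 + 0.26850 + 0.37075) / 0.524775 = 1.801 / 0.524775 ≈ 3.432.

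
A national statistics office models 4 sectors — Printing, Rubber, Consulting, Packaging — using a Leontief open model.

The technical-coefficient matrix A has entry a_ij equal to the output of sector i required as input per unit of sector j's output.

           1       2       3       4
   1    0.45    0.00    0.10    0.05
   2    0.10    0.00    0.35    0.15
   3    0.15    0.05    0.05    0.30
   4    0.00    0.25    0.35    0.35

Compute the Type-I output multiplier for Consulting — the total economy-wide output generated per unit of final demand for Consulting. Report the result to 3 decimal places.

m_3 = 3.657

I − A =
  [   0.55     0.00    -0.10    -0.05]
  [  -0.10     1.00    -0.35    -0.15]
  [  -0.15    -0.05     0.95    -0.30]
  [   0.00    -0.25    -0.35     0.65]
Compute the cofactors C_ij = (−1)^(i+j)·(3×3 minor ij) of I−A; the adjugate is their transpose:
adj(I−A) = Cᵀ =
  [ 0.436625   0.023500   0.083125   0.077375]
  [ 0.093250   0.269500   0.162250   0.144250]
  [ 0.102625   0.061000   0.335625   0.176875]
  [ 0.091125   0.136500   0.243125   0.497375]
det(I−A) = Σ_j (I−A)_1j·C_1j = (0.55)(0.436625) + (0.00)(0.093250) + (-0.10)(0.102625) + (-0.05)(0.091125) = 0.225325
(I − A)⁻¹ = adj(I−A) / det(I−A) ≈
  [   1.9378     0.1043     0.3689     0.3434]
  [   0.4138     1.1961     0.7201     0.6402]
  [   0.4555     0.2707     1.4895     0.7850]
  [   0.4044     0.6058     1.0790     2.2074]
The output multiplier for sector j is the column-j sum of the Leontief inverse (I − A)⁻¹ = adj(I−A) / det(I−A).
Column 3 of adj(I−A): (0.083125, 0.162250, 0.335625, 0.243125); det(I−A) = 0.225325.
m_3 = (0.083125 + 0.162250 + 0.335625 + 0.243125) / 0.225325 = 0.824125 / 0.225325 ≈ 3.657.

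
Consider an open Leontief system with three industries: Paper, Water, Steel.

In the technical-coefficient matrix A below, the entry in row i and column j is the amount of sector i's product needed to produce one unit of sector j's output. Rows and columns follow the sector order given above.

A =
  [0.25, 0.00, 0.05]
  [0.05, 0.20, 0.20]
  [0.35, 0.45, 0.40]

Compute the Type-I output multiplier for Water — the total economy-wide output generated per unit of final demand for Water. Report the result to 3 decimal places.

I − A =
  [   0.75     0.00    -0.05]
  [  -0.05     0.80    -0.20]
  [  -0.35    -0.45     0.60]
Cofactors of I−A, C_ij = (−1)^(i+j)·(minor ij) (rows/columns in the sector order above):
  C_11 = (0.80)(0.60) − (-0.20)(-0.45) = 0.3900
  C_12 = −[(-0.05)(0.60) − (-0.20)(-0.35)] = 0.1000
  C_13 = (-0.05)(-0.45) − (0.80)(-0.35) = 0.3025
  C_21 = −[(0.00)(0.60) − (-0.05)(-0.45)] = 0.0225
  C_22 = (0.75)(0.60) − (-0.05)(-0.35) = 0.4325
  C_23 = −[(0.75)(-0.45) − (0.00)(-0.35)] = 0.3375
  C_31 = (0.00)(-0.20) − (-0.05)(0.80) = 0.0400
  C_32 = −[(0.75)(-0.20) − (-0.05)(-0.05)] = 0.1525
  C_33 = (0.75)(0.80) − (0.00)(-0.05) = 0.6000
det(I−A) = Σ_j (I−A)_1j·C_1j = (0.75)(0.3900) + (0.00)(0.1000) + (-0.05)(0.3025) = 0.277375
adj(I−A) = Cᵀ =
  [ 0.3900   0.0225   0.0400]
  [ 0.1000   0.4325   0.1525]
  [ 0.3025   0.3375   0.6000]
(I − A)⁻¹ = adj(I−A) / det(I−A) ≈
  [   1.4060     0.0811     0.1442]
  [   0.3605     1.5593     0.5498]
  [   1.0906     1.2168     2.1631]
The output multiplier for sector j is the column-j sum of the Leontief inverse (I − A)⁻¹ = adj(I−A) / det(I−A).
Column W of adj(I−A): (0.0225, 0.4325, 0.3375); det(I−A) = 0.277375.
m_W = (0.0225 + 0.4325 + 0.3375) / 0.277375 = 0.7925 / 0.277375 ≈ 2.857.

m_W = 2.857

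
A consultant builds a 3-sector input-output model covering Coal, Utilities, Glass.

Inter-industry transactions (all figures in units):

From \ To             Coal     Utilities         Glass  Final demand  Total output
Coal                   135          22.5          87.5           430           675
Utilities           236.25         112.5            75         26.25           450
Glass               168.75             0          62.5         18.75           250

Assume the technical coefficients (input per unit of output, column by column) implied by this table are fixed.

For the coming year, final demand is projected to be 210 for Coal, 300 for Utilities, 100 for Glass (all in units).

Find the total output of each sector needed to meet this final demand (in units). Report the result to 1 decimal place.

x_C = 427.6, x_U = 709.9, x_G = 275.9

Technical coefficients a_ij = z_ij / X_j:
  a_CC = 135/675 = 0.20, a_UC = 236.25/675 = 0.35, a_GC = 168.75/675 = 0.25
  a_CU = 22.5/450 = 0.05, a_UU = 112.5/450 = 0.25, a_GU = 0/450 = 0.00
  a_CG = 87.5/250 = 0.35, a_UG = 75/250 = 0.30, a_GG = 62.5/250 = 0.25
I − A =
  [   0.80    -0.05    -0.35]
  [  -0.35     0.75    -0.30]
  [  -0.25     0.00     0.75]
Cofactors of I−A, C_ij = (−1)^(i+j)·(minor ij) (rows/columns in the sector order above):
  C_11 = (0.75)(0.75) − (-0.30)(0.00) = 0.5625
  C_12 = −[(-0.35)(0.75) − (-0.30)(-0.25)] = 0.3375
  C_13 = (-0.35)(0.00) − (0.75)(-0.25) = 0.1875
  C_21 = −[(-0.05)(0.75) − (-0.35)(0.00)] = 0.0375
  C_22 = (0.80)(0.75) − (-0.35)(-0.25) = 0.5125
  C_23 = −[(0.80)(0.00) − (-0.05)(-0.25)] = 0.0125
  C_31 = (-0.05)(-0.30) − (-0.35)(0.75) = 0.2775
  C_32 = −[(0.80)(-0.30) − (-0.35)(-0.35)] = 0.3625
  C_33 = (0.80)(0.75) − (-0.05)(-0.35) = 0.5825
det(I−A) = Σ_j (I−A)_1j·C_1j = (0.80)(0.5625) + (-0.05)(0.3375) + (-0.35)(0.1875) = 0.3675
adj(I−A) = Cᵀ =
  [ 0.5625   0.0375   0.2775]
  [ 0.3375   0.5125   0.3625]
  [ 0.1875   0.0125   0.5825]
(I − A)⁻¹ = adj(I−A) / det(I−A) ≈
  [   1.5306     0.1020     0.7551]
  [   0.9184     1.3946     0.9864]
  [   0.5102     0.0340     1.5850]
x = (I − A)⁻¹ d = adj(I−A)·d / det(I−A), with det(I−A) = 0.3675:
  x_C = (0.5625·210 + 0.0375·300 + 0.2775·100) / 0.3675 = 157.125 / 0.3675 ≈ 427.6
  x_U = (0.3375·210 + 0.5125·300 + 0.3625·100) / 0.3675 = 260.875 / 0.3675 ≈ 709.9
  x_G = (0.1875·210 + 0.0125·300 + 0.5825·100) / 0.3675 = 101.375 / 0.3675 ≈ 275.9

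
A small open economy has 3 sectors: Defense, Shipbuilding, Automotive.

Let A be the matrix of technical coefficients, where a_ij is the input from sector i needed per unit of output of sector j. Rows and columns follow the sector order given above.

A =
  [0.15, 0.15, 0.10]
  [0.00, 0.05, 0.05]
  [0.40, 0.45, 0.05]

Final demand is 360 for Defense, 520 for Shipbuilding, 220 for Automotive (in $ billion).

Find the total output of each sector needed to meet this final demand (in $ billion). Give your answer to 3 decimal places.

x_1 = 617.893, x_2 = 587.907, x_3 = 770.226

I − A =
  [   0.85    -0.15    -0.10]
  [   0.00     0.95    -0.05]
  [  -0.40    -0.45     0.95]
Cofactors of I−A, C_ij = (−1)^(i+j)·(minor ij) (rows/columns in the sector order above):
  C_11 = (0.95)(0.95) − (-0.05)(-0.45) = 0.8800
  C_12 = −[(0.00)(0.95) − (-0.05)(-0.40)] = 0.0200
  C_13 = (0.00)(-0.45) − (0.95)(-0.40) = 0.3800
  C_21 = −[(-0.15)(0.95) − (-0.10)(-0.45)] = 0.1875
  C_22 = (0.85)(0.95) − (-0.10)(-0.40) = 0.7675
  C_23 = −[(0.85)(-0.45) − (-0.15)(-0.40)] = 0.4425
  C_31 = (-0.15)(-0.05) − (-0.10)(0.95) = 0.1025
  C_32 = −[(0.85)(-0.05) − (-0.10)(0.00)] = 0.0425
  C_33 = (0.85)(0.95) − (-0.15)(0.00) = 0.8075
det(I−A) = Σ_j (I−A)_1j·C_1j = (0.85)(0.8800) + (-0.15)(0.0200) + (-0.10)(0.3800) = 0.7070
adj(I−A) = Cᵀ =
  [ 0.8800   0.1875   0.1025]
  [ 0.0200   0.7675   0.0425]
  [ 0.3800   0.4425   0.8075]
(I − A)⁻¹ = adj(I−A) / det(I−A) ≈
  [   1.2447     0.2652     0.1450]
  [   0.0283     1.0856     0.0601]
  [   0.5375     0.6259     1.1421]
x = (I − A)⁻¹ d = adj(I−A)·d / det(I−A), with det(I−A) = 0.7070:
  x_1 = (0.8800·360 + 0.1875·520 + 0.1025·220) / 0.7070 = 436.85 / 0.7070 ≈ 617.893
  x_2 = (0.0200·360 + 0.7675·520 + 0.0425·220) / 0.7070 = 415.65 / 0.7070 ≈ 587.907
  x_3 = (0.3800·360 + 0.4425·520 + 0.8075·220) / 0.7070 = 544.55 / 0.7070 ≈ 770.226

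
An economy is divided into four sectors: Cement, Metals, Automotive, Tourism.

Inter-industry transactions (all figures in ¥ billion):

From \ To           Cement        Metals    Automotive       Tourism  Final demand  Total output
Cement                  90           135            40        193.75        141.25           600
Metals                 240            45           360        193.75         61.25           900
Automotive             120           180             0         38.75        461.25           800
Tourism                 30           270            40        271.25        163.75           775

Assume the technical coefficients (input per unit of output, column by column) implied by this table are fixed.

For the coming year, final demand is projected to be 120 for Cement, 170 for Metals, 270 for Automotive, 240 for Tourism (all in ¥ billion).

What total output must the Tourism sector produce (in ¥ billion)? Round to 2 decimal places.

x_4 = 921.57

Technical coefficients a_ij = z_ij / X_j:
  a_11 = 90/600 = 0.15, a_21 = 240/600 = 0.40, a_31 = 120/600 = 0.20, a_41 = 30/600 = 0.05
  a_12 = 135/900 = 0.15, a_22 = 45/900 = 0.05, a_32 = 180/900 = 0.20, a_42 = 270/900 = 0.30
  a_13 = 40/800 = 0.05, a_23 = 360/800 = 0.45, a_33 = 0/800 = 0.00, a_43 = 40/800 = 0.05
  a_14 = 193.75/775 = 0.25, a_24 = 193.75/775 = 0.25, a_34 = 38.75/775 = 0.05, a_44 = 271.25/775 = 0.35
I − A =
  [   0.85    -0.15    -0.05    -0.25]
  [  -0.40     0.95    -0.45    -0.25]
  [  -0.20    -0.20     1.00    -0.05]
  [  -0.05    -0.30    -0.05     0.65]
Compute the cofactors C_ij = (−1)^(i+j)·(3×3 minor ij) of I−A; the adjugate is their transpose:
adj(I−A) = Cᵀ =
  [ 0.472375   0.181875   0.118500   0.260750]
  [ 0.333625   0.528750   0.272250   0.352625]
  [ 0.171375   0.155625   0.378375   0.154875]
  [ 0.203500   0.270000   0.163875   0.644000]
det(I−A) = Σ_j (I−A)_1j·C_1j = (0.85)(0.472375) + (-0.15)(0.333625) + (-0.05)(0.171375) + (-0.25)(0.203500) = 0.29203125
(I − A)⁻¹ = adj(I−A) / det(I−A) ≈
  [   1.6175     0.6228     0.4058     0.8929]
  [   1.1424     1.8106     0.9323     1.2075]
  [   0.5868     0.5329     1.2957     0.5303]
  [   0.6968     0.9246     0.5612     2.2052]
x = (I − A)⁻¹ d = adj(I−A)·d / det(I−A), with det(I−A) = 0.29203125:
  x_1 = (0.472375·120 + 0.181875·170 + 0.118500·270 + 0.260750·240) / 0.29203125 = 182.17875 / 0.29203125 ≈ 623.83
  x_2 = (0.333625·120 + 0.528750·170 + 0.272250·270 + 0.352625·240) / 0.29203125 = 288.06 / 0.29203125 ≈ 986.40
  x_3 = (0.171375·120 + 0.155625·170 + 0.378375·270 + 0.154875·240) / 0.29203125 = 186.3525 / 0.29203125 ≈ 638.13
  x_4 = (0.203500·120 + 0.270000·170 + 0.163875·270 + 0.644000·240) / 0.29203125 = 269.12625 / 0.29203125 ≈ 921.57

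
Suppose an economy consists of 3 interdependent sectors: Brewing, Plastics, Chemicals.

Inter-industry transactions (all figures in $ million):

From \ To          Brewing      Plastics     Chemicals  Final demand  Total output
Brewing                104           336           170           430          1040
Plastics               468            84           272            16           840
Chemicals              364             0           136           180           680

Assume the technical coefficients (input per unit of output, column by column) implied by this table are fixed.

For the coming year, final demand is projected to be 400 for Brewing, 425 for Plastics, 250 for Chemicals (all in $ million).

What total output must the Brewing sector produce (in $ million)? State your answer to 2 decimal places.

x_B = 1408.94

Technical coefficients a_ij = z_ij / X_j:
  a_BB = 104/1040 = 0.10, a_PB = 468/1040 = 0.45, a_CB = 364/1040 = 0.35
  a_BP = 336/840 = 0.40, a_PP = 84/840 = 0.10, a_CP = 0/840 = 0.00
  a_BC = 170/680 = 0.25, a_PC = 272/680 = 0.40, a_CC = 136/680 = 0.20
I − A =
  [   0.90    -0.40    -0.25]
  [  -0.45     0.90    -0.40]
  [  -0.35     0.00     0.80]
Cofactors of I−A, C_ij = (−1)^(i+j)·(minor ij) (rows/columns in the sector order above):
  C_11 = (0.90)(0.80) − (-0.40)(0.00) = 0.7200
  C_12 = −[(-0.45)(0.80) − (-0.40)(-0.35)] = 0.5000
  C_13 = (-0.45)(0.00) − (0.90)(-0.35) = 0.3150
  C_21 = −[(-0.40)(0.80) − (-0.25)(0.00)] = 0.3200
  C_22 = (0.90)(0.80) − (-0.25)(-0.35) = 0.6325
  C_23 = −[(0.90)(0.00) − (-0.40)(-0.35)] = 0.1400
  C_31 = (-0.40)(-0.40) − (-0.25)(0.90) = 0.3850
  C_32 = −[(0.90)(-0.40) − (-0.25)(-0.45)] = 0.4725
  C_33 = (0.90)(0.90) − (-0.40)(-0.45) = 0.6300
det(I−A) = Σ_j (I−A)_1j·C_1j = (0.90)(0.7200) + (-0.40)(0.5000) + (-0.25)(0.3150) = 0.36925
adj(I−A) = Cᵀ =
  [ 0.7200   0.3200   0.3850]
  [ 0.5000   0.6325   0.4725]
  [ 0.3150   0.1400   0.6300]
(I − A)⁻¹ = adj(I−A) / det(I−A) ≈
  [   1.9499     0.8666     1.0427]
  [   1.3541     1.7129     1.2796]
  [   0.8531     0.3791     1.7062]
x = (I − A)⁻¹ d = adj(I−A)·d / det(I−A), with det(I−A) = 0.36925:
  x_B = (0.7200·400 + 0.3200·425 + 0.3850·250) / 0.36925 = 520.25 / 0.36925 ≈ 1408.94
  x_P = (0.5000·400 + 0.6325·425 + 0.4725·250) / 0.36925 = 586.9375 / 0.36925 ≈ 1589.54
  x_C = (0.3150·400 + 0.1400·425 + 0.6300·250) / 0.36925 = 343.00 / 0.36925 ≈ 928.91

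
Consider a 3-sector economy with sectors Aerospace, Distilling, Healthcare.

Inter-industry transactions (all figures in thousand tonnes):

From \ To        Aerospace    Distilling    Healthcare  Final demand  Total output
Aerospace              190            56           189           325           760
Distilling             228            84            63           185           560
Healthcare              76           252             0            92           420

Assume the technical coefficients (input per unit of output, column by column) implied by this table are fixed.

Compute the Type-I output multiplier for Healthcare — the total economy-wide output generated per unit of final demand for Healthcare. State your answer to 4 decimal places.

m_H = 2.7445

Technical coefficients a_ij = z_ij / X_j:
  a_AA = 190/760 = 0.25, a_DA = 228/760 = 0.30, a_HA = 76/760 = 0.10
  a_AD = 56/560 = 0.10, a_DD = 84/560 = 0.15, a_HD = 252/560 = 0.45
  a_AH = 189/420 = 0.45, a_DH = 63/420 = 0.15, a_HH = 0/420 = 0.00
I − A =
  [   0.75    -0.10    -0.45]
  [  -0.30     0.85    -0.15]
  [  -0.10    -0.45     1.00]
Cofactors of I−A, C_ij = (−1)^(i+j)·(minor ij) (rows/columns in the sector order above):
  C_11 = (0.85)(1.00) − (-0.15)(-0.45) = 0.7825
  C_12 = −[(-0.30)(1.00) − (-0.15)(-0.10)] = 0.3150
  C_13 = (-0.30)(-0.45) − (0.85)(-0.10) = 0.2200
  C_21 = −[(-0.10)(1.00) − (-0.45)(-0.45)] = 0.3025
  C_22 = (0.75)(1.00) − (-0.45)(-0.10) = 0.7050
  C_23 = −[(0.75)(-0.45) − (-0.10)(-0.10)] = 0.3475
  C_31 = (-0.10)(-0.15) − (-0.45)(0.85) = 0.3975
  C_32 = −[(0.75)(-0.15) − (-0.45)(-0.30)] = 0.2475
  C_33 = (0.75)(0.85) − (-0.10)(-0.30) = 0.6075
det(I−A) = Σ_j (I−A)_1j·C_1j = (0.75)(0.7825) + (-0.10)(0.3150) + (-0.45)(0.2200) = 0.456375
adj(I−A) = Cᵀ =
  [ 0.7825   0.3025   0.3975]
  [ 0.3150   0.7050   0.2475]
  [ 0.2200   0.3475   0.6075]
(I − A)⁻¹ = adj(I−A) / det(I−A) ≈
  [   1.71460     0.66283     0.87099]
  [   0.69022     1.54478     0.54232]
  [   0.48206     0.76144     1.33114]
The output multiplier for sector j is the column-j sum of the Leontief inverse (I − A)⁻¹ = adj(I−A) / det(I−A).
Column H of adj(I−A): (0.3975, 0.2475, 0.6075); det(I−A) = 0.456375.
m_H = (0.3975 + 0.2475 + 0.6075) / 0.456375 = 1.2525 / 0.456375 ≈ 2.7445.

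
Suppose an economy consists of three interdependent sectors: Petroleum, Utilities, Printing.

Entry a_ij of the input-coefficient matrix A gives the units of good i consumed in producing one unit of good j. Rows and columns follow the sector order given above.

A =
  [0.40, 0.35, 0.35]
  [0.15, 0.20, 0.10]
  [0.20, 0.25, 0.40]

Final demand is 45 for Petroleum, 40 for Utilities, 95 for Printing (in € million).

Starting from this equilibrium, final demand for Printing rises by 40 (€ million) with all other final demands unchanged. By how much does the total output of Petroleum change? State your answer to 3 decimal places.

I − A =
  [   0.60    -0.35    -0.35]
  [  -0.15     0.80    -0.10]
  [  -0.20    -0.25     0.60]
Cofactors of I−A, C_ij = (−1)^(i+j)·(minor ij) (rows/columns in the sector order above):
  C_11 = (0.80)(0.60) − (-0.10)(-0.25) = 0.4550
  C_12 = −[(-0.15)(0.60) − (-0.10)(-0.20)] = 0.1100
  C_13 = (-0.15)(-0.25) − (0.80)(-0.20) = 0.1975
  C_21 = −[(-0.35)(0.60) − (-0.35)(-0.25)] = 0.2975
  C_22 = (0.60)(0.60) − (-0.35)(-0.20) = 0.2900
  C_23 = −[(0.60)(-0.25) − (-0.35)(-0.20)] = 0.2200
  C_31 = (-0.35)(-0.10) − (-0.35)(0.80) = 0.3150
  C_32 = −[(0.60)(-0.10) − (-0.35)(-0.15)] = 0.1125
  C_33 = (0.60)(0.80) − (-0.35)(-0.15) = 0.4275
det(I−A) = Σ_j (I−A)_1j·C_1j = (0.60)(0.4550) + (-0.35)(0.1100) + (-0.35)(0.1975) = 0.165375
adj(I−A) = Cᵀ =
  [ 0.4550   0.2975   0.3150]
  [ 0.1100   0.2900   0.1125]
  [ 0.1975   0.2200   0.4275]
(I − A)⁻¹ = adj(I−A) / det(I−A) ≈
  [   2.7513     1.7989     1.9048]
  [   0.6652     1.7536     0.6803]
  [   1.1943     1.3303     2.5850]
Δx = (I − A)⁻¹ Δd with Δd having +40 in the Printing component and 0 elsewhere.
So Δx_1 = L_13 · (+40), where L_13 = adj(I−A)_13 / det(I−A) = 0.3150 / 0.165375.
Δx_1 = 0.3150 × (+40) / 0.165375 = 12.60 / 0.165375 ≈ 76.190.

Δx_1 = 76.190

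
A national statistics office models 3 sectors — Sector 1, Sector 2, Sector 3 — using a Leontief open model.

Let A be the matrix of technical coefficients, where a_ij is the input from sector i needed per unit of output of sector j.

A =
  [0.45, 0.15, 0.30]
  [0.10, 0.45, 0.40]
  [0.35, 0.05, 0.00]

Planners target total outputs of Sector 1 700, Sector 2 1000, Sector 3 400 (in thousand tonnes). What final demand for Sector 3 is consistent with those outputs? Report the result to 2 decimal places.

d_3 = 105.00

I − A =
  [   0.55    -0.15    -0.30]
  [  -0.10     0.55    -0.40]
  [  -0.35    -0.05     1.00]
d = (I − A) x:
  d_1 = (+0.55)·700 + (-0.15)·1000 + (-0.30)·400 = 115.00
  d_2 = (-0.10)·700 + (+0.55)·1000 + (-0.40)·400 = 320.00
  d_3 = (-0.35)·700 + (-0.05)·1000 + (+1.00)·400 = 105.00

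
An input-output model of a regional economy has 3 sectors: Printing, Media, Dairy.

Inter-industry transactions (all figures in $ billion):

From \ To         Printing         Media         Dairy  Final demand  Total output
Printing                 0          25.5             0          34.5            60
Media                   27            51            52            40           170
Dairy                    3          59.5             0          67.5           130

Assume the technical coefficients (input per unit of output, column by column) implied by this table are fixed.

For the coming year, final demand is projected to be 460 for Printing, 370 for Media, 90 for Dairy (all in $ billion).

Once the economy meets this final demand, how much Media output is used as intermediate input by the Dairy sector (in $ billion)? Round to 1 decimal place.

Technical coefficients a_ij = z_ij / X_j:
  a_11 = 0/60 = 0.00, a_21 = 27/60 = 0.45, a_31 = 3/60 = 0.05
  a_12 = 25.5/170 = 0.15, a_22 = 51/170 = 0.30, a_32 = 59.5/170 = 0.35
  a_13 = 0/130 = 0.00, a_23 = 52/130 = 0.40, a_33 = 0/130 = 0.00
I − A =
  [   1.00    -0.15     0.00]
  [  -0.45     0.70    -0.40]
  [  -0.05    -0.35     1.00]
Cofactors of I−A, C_ij = (−1)^(i+j)·(minor ij) (rows/columns in the sector order above):
  C_11 = (0.70)(1.00) − (-0.40)(-0.35) = 0.5600
  C_12 = −[(-0.45)(1.00) − (-0.40)(-0.05)] = 0.4700
  C_13 = (-0.45)(-0.35) − (0.70)(-0.05) = 0.1925
  C_21 = −[(-0.15)(1.00) − (0.00)(-0.35)] = 0.1500
  C_22 = (1.00)(1.00) − (0.00)(-0.05) = 1.0000
  C_23 = −[(1.00)(-0.35) − (-0.15)(-0.05)] = 0.3575
  C_31 = (-0.15)(-0.40) − (0.00)(0.70) = 0.0600
  C_32 = −[(1.00)(-0.40) − (0.00)(-0.45)] = 0.4000
  C_33 = (1.00)(0.70) − (-0.15)(-0.45) = 0.6325
det(I−A) = Σ_j (I−A)_1j·C_1j = (1.00)(0.5600) + (-0.15)(0.4700) + (0.00)(0.1925) = 0.4895
adj(I−A) = Cᵀ =
  [ 0.5600   0.1500   0.0600]
  [ 0.4700   1.0000   0.4000]
  [ 0.1925   0.3575   0.6325]
(I − A)⁻¹ = adj(I−A) / det(I−A) ≈
  [   1.1440     0.3064     0.1226]
  [   0.9602     2.0429     0.8172]
  [   0.3933     0.7303     1.2921]
First solve x = (I − A)⁻¹ d = adj(I−A)·d / det(I−A); in particular x_3 = (0.1925·460 + 0.3575·370 + 0.6325·90) / 0.4895 = 277.75 / 0.4895 ≈ 567.416.
Intermediate flow from 2 to 3: z_23 = a_23 · x_3 = 0.40 × 277.75 / 0.4895 = 111.10 / 0.4895 ≈ 227.0.

z_23 = 227.0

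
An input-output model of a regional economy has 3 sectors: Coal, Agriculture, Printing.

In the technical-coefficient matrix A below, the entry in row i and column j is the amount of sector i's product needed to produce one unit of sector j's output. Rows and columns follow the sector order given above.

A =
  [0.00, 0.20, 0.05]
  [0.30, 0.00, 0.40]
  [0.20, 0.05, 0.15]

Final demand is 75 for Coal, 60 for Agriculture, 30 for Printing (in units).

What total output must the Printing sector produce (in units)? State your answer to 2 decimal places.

x_3 = 66.10

I − A =
  [   1.00    -0.20    -0.05]
  [  -0.30     1.00    -0.40]
  [  -0.20    -0.05     0.85]
Cofactors of I−A, C_ij = (−1)^(i+j)·(minor ij) (rows/columns in the sector order above):
  C_11 = (1.00)(0.85) − (-0.40)(-0.05) = 0.8300
  C_12 = −[(-0.30)(0.85) − (-0.40)(-0.20)] = 0.3350
  C_13 = (-0.30)(-0.05) − (1.00)(-0.20) = 0.2150
  C_21 = −[(-0.20)(0.85) − (-0.05)(-0.05)] = 0.1725
  C_22 = (1.00)(0.85) − (-0.05)(-0.20) = 0.8400
  C_23 = −[(1.00)(-0.05) − (-0.20)(-0.20)] = 0.0900
  C_31 = (-0.20)(-0.40) − (-0.05)(1.00) = 0.1300
  C_32 = −[(1.00)(-0.40) − (-0.05)(-0.30)] = 0.4150
  C_33 = (1.00)(1.00) − (-0.20)(-0.30) = 0.9400
det(I−A) = Σ_j (I−A)_1j·C_1j = (1.00)(0.8300) + (-0.20)(0.3350) + (-0.05)(0.2150) = 0.75225
adj(I−A) = Cᵀ =
  [ 0.8300   0.1725   0.1300]
  [ 0.3350   0.8400   0.4150]
  [ 0.2150   0.0900   0.9400]
(I − A)⁻¹ = adj(I−A) / det(I−A) ≈
  [   1.1034     0.2293     0.1728]
  [   0.4453     1.1167     0.5517]
  [   0.2858     0.1196     1.2496]
x = (I − A)⁻¹ d = adj(I−A)·d / det(I−A), with det(I−A) = 0.75225:
  x_1 = (0.8300·75 + 0.1725·60 + 0.1300·30) / 0.75225 = 76.50 / 0.75225 ≈ 101.69
  x_2 = (0.3350·75 + 0.8400·60 + 0.4150·30) / 0.75225 = 87.975 / 0.75225 ≈ 116.95
  x_3 = (0.2150·75 + 0.0900·60 + 0.9400·30) / 0.75225 = 49.725 / 0.75225 ≈ 66.10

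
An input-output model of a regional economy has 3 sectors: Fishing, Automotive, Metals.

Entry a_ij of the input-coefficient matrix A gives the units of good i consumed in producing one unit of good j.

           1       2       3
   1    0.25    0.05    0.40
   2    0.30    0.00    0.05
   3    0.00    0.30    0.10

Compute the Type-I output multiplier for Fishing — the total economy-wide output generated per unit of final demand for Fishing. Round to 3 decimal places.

I − A =
  [   0.75    -0.05    -0.40]
  [  -0.30     1.00    -0.05]
  [   0.00    -0.30     0.90]
Cofactors of I−A, C_ij = (−1)^(i+j)·(minor ij) (rows/columns in the sector order above):
  C_11 = (1.00)(0.90) − (-0.05)(-0.30) = 0.8850
  C_12 = −[(-0.30)(0.90) − (-0.05)(0.00)] = 0.2700
  C_13 = (-0.30)(-0.30) − (1.00)(0.00) = 0.0900
  C_21 = −[(-0.05)(0.90) − (-0.40)(-0.30)] = 0.1650
  C_22 = (0.75)(0.90) − (-0.40)(0.00) = 0.6750
  C_23 = −[(0.75)(-0.30) − (-0.05)(0.00)] = 0.2250
  C_31 = (-0.05)(-0.05) − (-0.40)(1.00) = 0.4025
  C_32 = −[(0.75)(-0.05) − (-0.40)(-0.30)] = 0.1575
  C_33 = (0.75)(1.00) − (-0.05)(-0.30) = 0.7350
det(I−A) = Σ_j (I−A)_1j·C_1j = (0.75)(0.8850) + (-0.05)(0.2700) + (-0.40)(0.0900) = 0.61425
adj(I−A) = Cᵀ =
  [ 0.8850   0.1650   0.4025]
  [ 0.2700   0.6750   0.1575]
  [ 0.0900   0.2250   0.7350]
(I − A)⁻¹ = adj(I−A) / det(I−A) ≈
  [   1.4408     0.2686     0.6553]
  [   0.4396     1.0989     0.2564]
  [   0.1465     0.3663     1.1966]
The output multiplier for sector j is the column-j sum of the Leontief inverse (I − A)⁻¹ = adj(I−A) / det(I−A).
Column 1 of adj(I−A): (0.8850, 0.2700, 0.0900); det(I−A) = 0.61425.
m_1 = (0.8850 + 0.2700 + 0.0900) / 0.61425 = 1.245 / 0.61425 ≈ 2.027.

m_1 = 2.027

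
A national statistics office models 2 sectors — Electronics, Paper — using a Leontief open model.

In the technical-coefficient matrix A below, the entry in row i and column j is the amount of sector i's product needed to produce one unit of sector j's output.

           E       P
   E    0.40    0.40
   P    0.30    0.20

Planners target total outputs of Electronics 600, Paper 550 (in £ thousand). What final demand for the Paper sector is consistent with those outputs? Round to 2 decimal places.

I − A =
  [   0.60    -0.40]
  [  -0.30     0.80]
d = (I − A) x:
  d_E = (+0.60)·600 + (-0.40)·550 = 140.00
  d_P = (-0.30)·600 + (+0.80)·550 = 260.00

d_P = 260.00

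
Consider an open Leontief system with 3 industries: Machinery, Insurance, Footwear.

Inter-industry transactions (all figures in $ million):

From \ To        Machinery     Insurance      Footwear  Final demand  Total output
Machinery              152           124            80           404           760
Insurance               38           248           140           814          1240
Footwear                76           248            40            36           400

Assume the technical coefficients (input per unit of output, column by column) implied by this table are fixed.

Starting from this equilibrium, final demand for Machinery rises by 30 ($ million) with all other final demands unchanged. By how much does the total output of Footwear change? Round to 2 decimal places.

Technical coefficients a_ij = z_ij / X_j:
  a_11 = 152/760 = 0.20, a_21 = 38/760 = 0.05, a_31 = 76/760 = 0.10
  a_12 = 124/1240 = 0.10, a_22 = 248/1240 = 0.20, a_32 = 248/1240 = 0.20
  a_13 = 80/400 = 0.20, a_23 = 140/400 = 0.35, a_33 = 40/400 = 0.10
I − A =
  [   0.80    -0.10    -0.20]
  [  -0.05     0.80    -0.35]
  [  -0.10    -0.20     0.90]
Cofactors of I−A, C_ij = (−1)^(i+j)·(minor ij) (rows/columns in the sector order above):
  C_11 = (0.80)(0.90) − (-0.35)(-0.20) = 0.6500
  C_12 = −[(-0.05)(0.90) − (-0.35)(-0.10)] = 0.0800
  C_13 = (-0.05)(-0.20) − (0.80)(-0.10) = 0.0900
  C_21 = −[(-0.10)(0.90) − (-0.20)(-0.20)] = 0.1300
  C_22 = (0.80)(0.90) − (-0.20)(-0.10) = 0.7000
  C_23 = −[(0.80)(-0.20) − (-0.10)(-0.10)] = 0.1700
  C_31 = (-0.10)(-0.35) − (-0.20)(0.80) = 0.1950
  C_32 = −[(0.80)(-0.35) − (-0.20)(-0.05)] = 0.2900
  C_33 = (0.80)(0.80) − (-0.10)(-0.05) = 0.6350
det(I−A) = Σ_j (I−A)_1j·C_1j = (0.80)(0.6500) + (-0.10)(0.0800) + (-0.20)(0.0900) = 0.4940
adj(I−A) = Cᵀ =
  [ 0.6500   0.1300   0.1950]
  [ 0.0800   0.7000   0.2900]
  [ 0.0900   0.1700   0.6350]
(I − A)⁻¹ = adj(I−A) / det(I−A) ≈
  [   1.3158     0.2632     0.3947]
  [   0.1619     1.4170     0.5870]
  [   0.1822     0.3441     1.2854]
Δx = (I − A)⁻¹ Δd with Δd having +30 in the Machinery component and 0 elsewhere.
So Δx_3 = L_31 · (+30), where L_31 = adj(I−A)_31 / det(I−A) = 0.0900 / 0.4940.
Δx_3 = 0.0900 × (+30) / 0.4940 = 2.70 / 0.4940 ≈ 5.47.

Δx_3 = 5.47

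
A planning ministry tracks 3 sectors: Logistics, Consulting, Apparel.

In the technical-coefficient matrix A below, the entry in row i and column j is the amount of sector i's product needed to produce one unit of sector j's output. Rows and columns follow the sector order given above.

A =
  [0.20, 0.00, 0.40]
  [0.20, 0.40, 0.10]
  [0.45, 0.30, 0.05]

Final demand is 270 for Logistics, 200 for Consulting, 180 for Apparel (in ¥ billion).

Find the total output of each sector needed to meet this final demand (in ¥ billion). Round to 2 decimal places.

x_1 = 710.00, x_2 = 694.17, x_3 = 745.00

I − A =
  [   0.80     0.00    -0.40]
  [  -0.20     0.60    -0.10]
  [  -0.45    -0.30     0.95]
Cofactors of I−A, C_ij = (−1)^(i+j)·(minor ij) (rows/columns in the sector order above):
  C_11 = (0.60)(0.95) − (-0.10)(-0.30) = 0.5400
  C_12 = −[(-0.20)(0.95) − (-0.10)(-0.45)] = 0.2350
  C_13 = (-0.20)(-0.30) − (0.60)(-0.45) = 0.3300
  C_21 = −[(0.00)(0.95) − (-0.40)(-0.30)] = 0.1200
  C_22 = (0.80)(0.95) − (-0.40)(-0.45) = 0.5800
  C_23 = −[(0.80)(-0.30) − (0.00)(-0.45)] = 0.2400
  C_31 = (0.00)(-0.10) − (-0.40)(0.60) = 0.2400
  C_32 = −[(0.80)(-0.10) − (-0.40)(-0.20)] = 0.1600
  C_33 = (0.80)(0.60) − (0.00)(-0.20) = 0.4800
det(I−A) = Σ_j (I−A)_1j·C_1j = (0.80)(0.5400) + (0.00)(0.2350) + (-0.40)(0.3300) = 0.3000
adj(I−A) = Cᵀ =
  [ 0.5400   0.1200   0.2400]
  [ 0.2350   0.5800   0.1600]
  [ 0.3300   0.2400   0.4800]
(I − A)⁻¹ = adj(I−A) / det(I−A) ≈
  [   1.8000     0.4000     0.8000]
  [   0.7833     1.9333     0.5333]
  [   1.1000     0.8000     1.6000]
x = (I − A)⁻¹ d = adj(I−A)·d / det(I−A), with det(I−A) = 0.3000:
  x_1 = (0.5400·270 + 0.1200·200 + 0.2400·180) / 0.3000 = 213.00 / 0.3000 = 710.00
  x_2 = (0.2350·270 + 0.5800·200 + 0.1600·180) / 0.3000 = 208.25 / 0.3000 ≈ 694.17
  x_3 = (0.3300·270 + 0.2400·200 + 0.4800·180) / 0.3000 = 223.50 / 0.3000 = 745.00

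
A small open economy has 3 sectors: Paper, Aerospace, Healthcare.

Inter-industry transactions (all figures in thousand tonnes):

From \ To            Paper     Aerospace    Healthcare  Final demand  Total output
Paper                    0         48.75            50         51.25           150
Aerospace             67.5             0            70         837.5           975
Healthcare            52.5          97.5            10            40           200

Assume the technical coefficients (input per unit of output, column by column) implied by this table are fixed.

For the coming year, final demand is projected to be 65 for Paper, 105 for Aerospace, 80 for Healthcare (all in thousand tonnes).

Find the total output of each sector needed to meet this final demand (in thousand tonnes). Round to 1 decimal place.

Technical coefficients a_ij = z_ij / X_j:
  a_PP = 0/150 = 0.00, a_AP = 67.5/150 = 0.45, a_HP = 52.5/150 = 0.35
  a_PA = 48.75/975 = 0.05, a_AA = 0/975 = 0.00, a_HA = 97.5/975 = 0.10
  a_PH = 50/200 = 0.25, a_AH = 70/200 = 0.35, a_HH = 10/200 = 0.05
I − A =
  [   1.00    -0.05    -0.25]
  [  -0.45     1.00    -0.35]
  [  -0.35    -0.10     0.95]
Cofactors of I−A, C_ij = (−1)^(i+j)·(minor ij) (rows/columns in the sector order above):
  C_11 = (1.00)(0.95) − (-0.35)(-0.10) = 0.9150
  C_12 = −[(-0.45)(0.95) − (-0.35)(-0.35)] = 0.5500
  C_13 = (-0.45)(-0.10) − (1.00)(-0.35) = 0.3950
  C_21 = −[(-0.05)(0.95) − (-0.25)(-0.10)] = 0.0725
  C_22 = (1.00)(0.95) − (-0.25)(-0.35) = 0.8625
  C_23 = −[(1.00)(-0.10) − (-0.05)(-0.35)] = 0.1175
  C_31 = (-0.05)(-0.35) − (-0.25)(1.00) = 0.2675
  C_32 = −[(1.00)(-0.35) − (-0.25)(-0.45)] = 0.4625
  C_33 = (1.00)(1.00) − (-0.05)(-0.45) = 0.9775
det(I−A) = Σ_j (I−A)_1j·C_1j = (1.00)(0.9150) + (-0.05)(0.5500) + (-0.25)(0.3950) = 0.78875
adj(I−A) = Cᵀ =
  [ 0.9150   0.0725   0.2675]
  [ 0.5500   0.8625   0.4625]
  [ 0.3950   0.1175   0.9775]
(I − A)⁻¹ = adj(I−A) / det(I−A) ≈
  [   1.1601     0.0919     0.3391]
  [   0.6973     1.0935     0.5864]
  [   0.5008     0.1490     1.2393]
x = (I − A)⁻¹ d = adj(I−A)·d / det(I−A), with det(I−A) = 0.78875:
  x_P = (0.9150·65 + 0.0725·105 + 0.2675·80) / 0.78875 = 88.4875 / 0.78875 ≈ 112.2
  x_A = (0.5500·65 + 0.8625·105 + 0.4625·80) / 0.78875 = 163.3125 / 0.78875 ≈ 207.1
  x_H = (0.3950·65 + 0.1175·105 + 0.9775·80) / 0.78875 = 116.2125 / 0.78875 ≈ 147.3

x_P = 112.2, x_A = 207.1, x_H = 147.3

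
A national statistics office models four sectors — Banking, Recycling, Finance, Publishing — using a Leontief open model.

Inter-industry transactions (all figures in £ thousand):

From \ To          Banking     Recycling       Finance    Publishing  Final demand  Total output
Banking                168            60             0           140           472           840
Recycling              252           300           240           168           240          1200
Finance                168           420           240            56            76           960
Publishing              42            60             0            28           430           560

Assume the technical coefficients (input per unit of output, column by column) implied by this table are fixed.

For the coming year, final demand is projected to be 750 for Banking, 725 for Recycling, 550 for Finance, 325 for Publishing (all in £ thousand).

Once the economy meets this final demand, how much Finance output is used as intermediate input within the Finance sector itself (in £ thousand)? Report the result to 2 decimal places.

z_33 = 570.39

Technical coefficients a_ij = z_ij / X_j:
  a_11 = 168/840 = 0.20, a_21 = 252/840 = 0.30, a_31 = 168/840 = 0.20, a_41 = 42/840 = 0.05
  a_12 = 60/1200 = 0.05, a_22 = 300/1200 = 0.25, a_32 = 420/1200 = 0.35, a_42 = 60/1200 = 0.05
  a_13 = 0/960 = 0.00, a_23 = 240/960 = 0.25, a_33 = 240/960 = 0.25, a_43 = 0/960 = 0.00
  a_14 = 140/560 = 0.25, a_24 = 168/560 = 0.30, a_34 = 56/560 = 0.10, a_44 = 28/560 = 0.05
I − A =
  [   0.80    -0.05     0.00    -0.25]
  [  -0.30     0.75    -0.25    -0.30]
  [  -0.20    -0.35     0.75    -0.10]
  [  -0.05    -0.05     0.00     0.95]
Compute the cofactors C_ij = (−1)^(i+j)·(3×3 minor ij) of I−A; the adjugate is their transpose:
adj(I−A) = Cᵀ =
  [ 0.438750   0.045000   0.015000   0.131250]
  [ 0.273750   0.560625   0.186875   0.268750]
  [ 0.249750   0.277875   0.529875   0.209250]
  [ 0.037500   0.031875   0.010625   0.366250]
det(I−A) = Σ_j (I−A)_1j·C_1j = (0.80)(0.438750) + (-0.05)(0.273750) + (0.00)(0.249750) + (-0.25)(0.037500) = 0.3279375
(I − A)⁻¹ = adj(I−A) / det(I−A) ≈
  [   1.3379     0.1372     0.0457     0.4002]
  [   0.8348     1.7095     0.5698     0.8195]
  [   0.7616     0.8473     1.6158     0.6381]
  [   0.1144     0.0972     0.0324     1.1168]
First solve x = (I − A)⁻¹ d = adj(I−A)·d / det(I−A); in particular x_3 = (0.249750·750 + 0.277875·725 + 0.529875·550 + 0.209250·325) / 0.3279375 = 748.209375 / 0.3279375 ≈ 2281.5609.
Intermediate flow from 3 to 3: z_33 = a_33 · x_3 = 0.25 × 748.209375 / 0.3279375 = 187.05234375 / 0.3279375 ≈ 570.39.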